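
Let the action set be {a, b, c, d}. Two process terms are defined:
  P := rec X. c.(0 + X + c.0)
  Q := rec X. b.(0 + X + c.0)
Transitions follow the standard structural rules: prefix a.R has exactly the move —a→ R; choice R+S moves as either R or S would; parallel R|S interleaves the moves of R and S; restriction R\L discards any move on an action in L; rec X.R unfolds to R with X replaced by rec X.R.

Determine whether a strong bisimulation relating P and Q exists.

not bisimilar

Reachable graph of P (3 states):
  u0 = rec X. c.(0 + X + c.0) ⊢ --c--▸ u1
  u1 = 0 + (rec X. c.(0 + X + c.0)) + c.0 ⊢ --c--▸ u1, --c--▸ u2
  u2 = 0 ⊢ (no moves)
Reachable graph of Q (3 states):
  v0 = rec X. b.(0 + X + c.0) ⊢ --b--▸ v1
  v1 = 0 + (rec X. b.(0 + X + c.0)) + c.0 ⊢ --b--▸ v1, --c--▸ v2
  v2 = 0 ⊢ (no moves)
Partition-refinement fixed point:
  B0 = {u0}
  B1 = {u1}
  B2 = {u2, v2}
  B3 = {v0}
  B4 = {v1}
u0 ∈ B0, v0 ∈ B3 → different blocks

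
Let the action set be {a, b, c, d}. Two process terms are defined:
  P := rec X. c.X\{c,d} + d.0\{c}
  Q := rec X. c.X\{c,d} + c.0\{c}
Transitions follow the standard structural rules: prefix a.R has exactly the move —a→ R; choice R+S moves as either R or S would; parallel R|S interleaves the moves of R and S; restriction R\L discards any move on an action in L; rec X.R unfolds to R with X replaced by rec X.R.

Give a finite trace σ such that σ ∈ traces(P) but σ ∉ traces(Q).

P's transition system — 3 states:
  u0 = rec X. c.X\{c,d} + d.0\{c} → --c--▸ u1, --d--▸ u2
  u1 = (rec X. c.X\{c,d} + d.0\{c})\{c,d} → stopped
  u2 = 0\{c} → stopped
Q's transition system — 3 states:
  v0 = rec X. c.X\{c,d} + c.0\{c} → --c--▸ v1, --c--▸ v2
  v1 = (rec X. c.X\{c,d} + c.0\{c})\{c,d} → stopped
  v2 = 0\{c} → stopped
Trace ⟨d⟩ through P, begin at {u0}:
  after d @ step 1: {u2}
  — P admits the full trace.
Trace ⟨d⟩ through Q, begin at {v0}:
  after d @ step 1: no successor for Q

d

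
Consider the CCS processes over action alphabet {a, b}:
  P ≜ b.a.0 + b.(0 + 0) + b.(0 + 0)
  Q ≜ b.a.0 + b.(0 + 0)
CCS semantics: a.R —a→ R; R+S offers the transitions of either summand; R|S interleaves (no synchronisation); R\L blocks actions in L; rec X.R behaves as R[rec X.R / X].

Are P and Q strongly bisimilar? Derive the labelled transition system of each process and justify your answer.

Reachable graph of P (4 states):
  m0 = b.a.0 + b.(0 + 0) + b.(0 + 0) has moves =b=> m1, =b=> m2
  m1 = 0 + 0 has moves ∅
  m2 = a.0 has moves =a=> m3
  m3 = 0 has moves ∅
Reachable graph of Q (4 states):
  n0 = b.a.0 + b.(0 + 0) has moves =b=> n1, =b=> n2
  n1 = 0 + 0 has moves ∅
  n2 = a.0 has moves =a=> n3
  n3 = 0 has moves ∅
Partition-refinement fixed point:
  B0 = {m0, n0}
  B1 = {m2, n2}
  B2 = {m1, m3, n1, n3}
m0 ∈ B0, n0 ∈ B0 → same block

P ~ Q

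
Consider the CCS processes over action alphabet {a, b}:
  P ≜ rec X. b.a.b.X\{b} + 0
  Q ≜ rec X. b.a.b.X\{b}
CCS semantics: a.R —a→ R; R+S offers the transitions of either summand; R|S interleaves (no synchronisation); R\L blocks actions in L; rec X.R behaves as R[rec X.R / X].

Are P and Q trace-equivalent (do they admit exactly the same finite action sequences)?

Reachable graph of P (4 states):
  s0 = rec X. b.a.b.X\{b} + 0 → --b--▸ s1
  s1 = a.b.(rec X. b.a.b.X\{b} + 0)\{b} → --a--▸ s2
  s2 = b.(rec X. b.a.b.X\{b} + 0)\{b} → --b--▸ s3
  s3 = (rec X. b.a.b.X\{b} + 0)\{b} → ∅
Reachable graph of Q (4 states):
  t0 = rec X. b.a.b.X\{b} → --b--▸ t1
  t1 = a.b.(rec X. b.a.b.X\{b})\{b} → --a--▸ t2
  t2 = b.(rec X. b.a.b.X\{b})\{b} → --b--▸ t3
  t3 = (rec X. b.a.b.X\{b})\{b} → ∅
Bisimilarity quotient blocks:
  B0 = {s0, t0}
  B1 = {s1, t1}
  B2 = {s2, t2}
  B3 = {s3, t3}
s0 ∈ B0, t0 ∈ B0 → same block
Bisimilar ⇒ trace-equivalent.

trace-equivalent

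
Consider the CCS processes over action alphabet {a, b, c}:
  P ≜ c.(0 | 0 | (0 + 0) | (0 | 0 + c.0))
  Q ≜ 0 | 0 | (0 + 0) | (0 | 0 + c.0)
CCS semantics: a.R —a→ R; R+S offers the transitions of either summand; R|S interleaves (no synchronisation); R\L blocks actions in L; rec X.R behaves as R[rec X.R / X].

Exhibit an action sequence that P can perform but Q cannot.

Reachable graph of P (3 states):
  m0 = c.(0 | 0 | (0 + 0) | (0 | 0 + c.0)) :: -c-> m1
  m1 = 0 | 0 | (0 + 0) | (0 | 0 + c.0) :: -c-> m2
  m2 = 0 | 0 | (0 + 0) | 0 :: deadlocked
Reachable graph of Q (2 states):
  n0 = 0 | 0 | (0 + 0) | (0 | 0 + c.0) :: -c-> n1
  n1 = 0 | 0 | (0 + 0) | 0 :: deadlocked
Run σ = ⟨cc⟩ on P: start {m0}
  step 1 (c): {m1}
  step 2 (c): {m2}
  ✓ P
Run σ = ⟨cc⟩ on Q: start {n0}
  step 1 (c): {n1}
  step 2 (c): ∅  — Q cannot continue

cc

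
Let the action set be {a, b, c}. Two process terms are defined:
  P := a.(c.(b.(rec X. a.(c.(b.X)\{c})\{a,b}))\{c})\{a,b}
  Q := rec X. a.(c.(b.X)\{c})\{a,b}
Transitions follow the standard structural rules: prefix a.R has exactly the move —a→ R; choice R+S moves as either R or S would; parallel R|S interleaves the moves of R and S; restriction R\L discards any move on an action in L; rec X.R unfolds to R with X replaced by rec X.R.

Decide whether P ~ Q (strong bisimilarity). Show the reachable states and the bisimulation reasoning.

LTS(P): 3 reachable states
  u0 = a.(c.(b.(rec X. a.(c.(b.X)\{c})\{a,b}))\{c})\{a,b} | -a-> u1
  u1 = (c.(b.(rec X. a.(c.(b.X)\{c})\{a,b}))\{c})\{a,b} | -c-> u2
  u2 = (b.(rec X. a.(c.(b.X)\{c})\{a,b}))\{c}\{a,b} | deadlocked
LTS(Q): 3 reachable states
  v0 = rec X. a.(c.(b.X)\{c})\{a,b} | -a-> v1
  v1 = (c.(b.(rec X. a.(c.(b.X)\{c})\{a,b}))\{c})\{a,b} | -c-> v2
  v2 = (b.(rec X. a.(c.(b.X)\{c})\{a,b}))\{c}\{a,b} | deadlocked
Coarsest stable partition (strong bisimilarity classes):
  B0 = {u0, v0}
  B1 = {u1, v1}
  B2 = {u2, v2}
u0 ∈ B0, v0 ∈ B0 → same block

YES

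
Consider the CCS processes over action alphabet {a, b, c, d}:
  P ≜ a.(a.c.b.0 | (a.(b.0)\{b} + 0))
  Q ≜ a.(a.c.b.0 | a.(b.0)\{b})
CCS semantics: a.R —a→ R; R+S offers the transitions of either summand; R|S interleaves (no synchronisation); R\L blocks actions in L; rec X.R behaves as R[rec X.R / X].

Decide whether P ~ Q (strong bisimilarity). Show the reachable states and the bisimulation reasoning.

P's transition system — 9 states:
  p0 = a.(a.c.b.0 | (a.(b.0)\{b} + 0)) | -a-> p1
  p1 = a.c.b.0 | (a.(b.0)\{b} + 0) | -a-> p2, -a-> p3
  p2 = a.c.b.0 | (b.0)\{b} | -a-> p4
  p3 = c.b.0 | (a.(b.0)\{b} + 0) | -a-> p4, -c-> p5
  p4 = c.b.0 | (b.0)\{b} | -c-> p6
  p5 = b.0 | (a.(b.0)\{b} + 0) | -a-> p6, -b-> p7
  p6 = b.0 | (b.0)\{b} | -b-> p8
  p7 = 0 | (a.(b.0)\{b} + 0) | -a-> p8
  p8 = 0 | (b.0)\{b} | (no moves)
Q's transition system — 9 states:
  q0 = a.(a.c.b.0 | a.(b.0)\{b}) | -a-> q1
  q1 = a.c.b.0 | a.(b.0)\{b} | -a-> q2, -a-> q3
  q2 = a.c.b.0 | (b.0)\{b} | -a-> q4
  q3 = c.b.0 | a.(b.0)\{b} | -a-> q4, -c-> q5
  q4 = c.b.0 | (b.0)\{b} | -c-> q6
  q5 = b.0 | a.(b.0)\{b} | -a-> q6, -b-> q7
  q6 = b.0 | (b.0)\{b} | -b-> q8
  q7 = 0 | a.(b.0)\{b} | -a-> q8
  q8 = 0 | (b.0)\{b} | (no moves)
Partition-refinement fixed point:
  B0 = {p0, q0}
  B1 = {p1, q1}
  B2 = {p3, q3}
  B3 = {p5, q5}
  B4 = {p6, q6}
  B5 = {p8, q8}
  B6 = {p7, q7}
  B7 = {p4, q4}
  B8 = {p2, q2}
p0 ∈ B0, q0 ∈ B0 → same block

bisimilar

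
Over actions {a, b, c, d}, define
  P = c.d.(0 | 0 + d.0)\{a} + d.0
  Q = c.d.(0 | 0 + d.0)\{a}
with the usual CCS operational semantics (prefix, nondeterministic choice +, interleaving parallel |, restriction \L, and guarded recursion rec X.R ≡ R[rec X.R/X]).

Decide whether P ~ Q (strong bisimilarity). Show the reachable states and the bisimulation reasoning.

Reachable graph of P (5 states):
  p0 = c.d.(0 | 0 + d.0)\{a} + d.0 ⊢ —c→ p1, —d→ p2
  p1 = d.(0 | 0 + d.0)\{a} ⊢ —d→ p3
  p2 = 0 ⊢ stopped
  p3 = (0 | 0 + d.0)\{a} ⊢ —d→ p4
  p4 = 0\{a} ⊢ stopped
Reachable graph of Q (4 states):
  q0 = c.d.(0 | 0 + d.0)\{a} ⊢ —c→ q1
  q1 = d.(0 | 0 + d.0)\{a} ⊢ —d→ q2
  q2 = (0 | 0 + d.0)\{a} ⊢ —d→ q3
  q3 = 0\{a} ⊢ stopped
Partition-refinement fixed point:
  B0 = {p0}
  B1 = {p1, q1}
  B2 = {p3, q2}
  B3 = {p2, p4, q3}
  B4 = {q0}
p0 ∈ B0, q0 ∈ B4 → different blocks

not bisimilar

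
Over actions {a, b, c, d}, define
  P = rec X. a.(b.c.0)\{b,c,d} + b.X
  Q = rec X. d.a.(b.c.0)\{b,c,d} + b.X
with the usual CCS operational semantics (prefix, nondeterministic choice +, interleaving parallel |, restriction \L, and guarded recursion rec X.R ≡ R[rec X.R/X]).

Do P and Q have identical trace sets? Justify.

P's transition system — 2 states:
  u0 = rec X. a.(b.c.0)\{b,c,d} + b.X | —a→ u1, —b→ u0
  u1 = (b.c.0)\{b,c,d} | ∅
Q's transition system — 3 states:
  v0 = rec X. d.a.(b.c.0)\{b,c,d} + b.X | —b→ v0, —d→ v1
  v1 = a.(b.c.0)\{b,c,d} | —a→ v2
  v2 = (b.c.0)\{b,c,d} | ∅
Executing a from P (initial set {u0}):
  [1] a ⇒ {u1}
  — P admits the full trace.
Executing a from Q (initial set {v0}):
  [1] a ⇒ ∅  — Q cannot continue

traces(P) ≠ traces(Q) — witness ⟨a⟩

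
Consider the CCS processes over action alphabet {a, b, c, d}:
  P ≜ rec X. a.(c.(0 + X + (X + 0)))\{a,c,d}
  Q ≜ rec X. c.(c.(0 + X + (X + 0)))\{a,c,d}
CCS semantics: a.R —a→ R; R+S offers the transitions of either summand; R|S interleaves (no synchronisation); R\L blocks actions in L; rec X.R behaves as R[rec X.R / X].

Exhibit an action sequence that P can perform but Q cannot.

Reachable graph of P (2 states):
  s0 = rec X. a.(c.(0 + X + (X + 0)))\{a,c,d} | --a--▸ s1
  s1 = (c.(0 + (rec X. a.(c.(0 + X + (X + 0)))\{a,c,d}) + ((rec X. a.(c.(0 + X + (X + 0)))\{a,c,d}) + 0)))\{a,c,d} | ·
Reachable graph of Q (2 states):
  t0 = rec X. c.(c.(0 + X + (X + 0)))\{a,c,d} | --c--▸ t1
  t1 = (c.(0 + (rec X. c.(c.(0 + X + (X + 0)))\{a,c,d}) + ((rec X. c.(c.(0 + X + (X + 0)))\{a,c,d}) + 0)))\{a,c,d} | ·
Executing a from P (initial set {s0}):
  [1] a ⇒ {s1}
  P completes σ.
Executing a from Q (initial set {t0}):
  [1] a ⇒ ∅ (Q stuck)

a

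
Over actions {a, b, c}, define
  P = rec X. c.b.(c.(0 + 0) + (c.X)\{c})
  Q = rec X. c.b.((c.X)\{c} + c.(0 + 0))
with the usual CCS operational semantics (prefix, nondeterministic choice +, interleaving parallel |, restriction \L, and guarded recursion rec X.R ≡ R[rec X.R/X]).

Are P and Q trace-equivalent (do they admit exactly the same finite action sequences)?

YES

LTS(P): 4 reachable states
  m0 = rec X. c.b.(c.(0 + 0) + (c.X)\{c}) → —c→ m1
  m1 = b.(c.(0 + 0) + (c.(rec X. c.b.(c.(0 + 0) + (c.X)\{c})))\{c}) → —b→ m2
  m2 = c.(0 + 0) + (c.(rec X. c.b.(c.(0 + 0) + (c.X)\{c})))\{c} → —c→ m3
  m3 = 0 + 0 → stopped
LTS(Q): 4 reachable states
  n0 = rec X. c.b.((c.X)\{c} + c.(0 + 0)) → —c→ n1
  n1 = b.((c.(rec X. c.b.((c.X)\{c} + c.(0 + 0))))\{c} + c.(0 + 0)) → —b→ n2
  n2 = (c.(rec X. c.b.((c.X)\{c} + c.(0 + 0))))\{c} + c.(0 + 0) → —c→ n3
  n3 = 0 + 0 → stopped
Partition-refinement fixed point:
  B0 = {m0, n0}
  B1 = {m1, n1}
  B2 = {m2, n2}
  B3 = {m3, n3}
m0 ∈ B0, n0 ∈ B0 → same block
Bisimilar ⇒ trace-equivalent.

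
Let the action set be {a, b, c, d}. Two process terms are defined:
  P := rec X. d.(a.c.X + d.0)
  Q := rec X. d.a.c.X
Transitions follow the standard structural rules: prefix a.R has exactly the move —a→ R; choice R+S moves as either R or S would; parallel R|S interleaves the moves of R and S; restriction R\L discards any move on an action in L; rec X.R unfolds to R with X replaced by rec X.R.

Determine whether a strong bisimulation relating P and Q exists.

LTS(P): 4 reachable states
  p0 = rec X. d.(a.c.X + d.0) ⊢ —d→ p1
  p1 = a.c.(rec X. d.(a.c.X + d.0)) + d.0 ⊢ —a→ p2, —d→ p3
  p2 = c.(rec X. d.(a.c.X + d.0)) ⊢ —c→ p0
  p3 = 0 ⊢ (no moves)
LTS(Q): 3 reachable states
  q0 = rec X. d.a.c.X ⊢ —d→ q1
  q1 = a.c.(rec X. d.a.c.X) ⊢ —a→ q2
  q2 = c.(rec X. d.a.c.X) ⊢ —c→ q0
Bisimilarity quotient blocks:
  B0 = {p0}
  B1 = {p1}
  B2 = {p3}
  B3 = {p2}
  B4 = {q0}
  B5 = {q1}
  B6 = {q2}
p0 ∈ B0, q0 ∈ B4 → different blocks

P ≁ Q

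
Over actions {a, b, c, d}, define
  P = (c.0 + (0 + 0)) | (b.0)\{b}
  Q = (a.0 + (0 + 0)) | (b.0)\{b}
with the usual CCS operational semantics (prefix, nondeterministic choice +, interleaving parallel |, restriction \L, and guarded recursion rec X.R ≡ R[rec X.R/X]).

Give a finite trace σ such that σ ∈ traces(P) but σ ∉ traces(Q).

Reachable graph of P (2 states):
  s0 = (c.0 + (0 + 0)) | (b.0)\{b} | =c=> s1
  s1 = 0 | (b.0)\{b} | ·
Reachable graph of Q (2 states):
  t0 = (a.0 + (0 + 0)) | (b.0)\{b} | =a=> t1
  t1 = 0 | (b.0)\{b} | ·
Executing c from P (initial set {s0}):
  after c @ step 1: {s1}
  — P admits the full trace.
Executing c from Q (initial set {t0}):
  after c @ step 1: ∅  — Q cannot continue

c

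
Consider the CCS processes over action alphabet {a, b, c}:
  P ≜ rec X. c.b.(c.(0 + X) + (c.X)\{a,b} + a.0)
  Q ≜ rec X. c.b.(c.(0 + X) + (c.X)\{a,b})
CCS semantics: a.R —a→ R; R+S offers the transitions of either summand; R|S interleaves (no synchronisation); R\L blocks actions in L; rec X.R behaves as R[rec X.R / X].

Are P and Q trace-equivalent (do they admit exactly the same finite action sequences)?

LTS(P): 7 reachable states
  s0 = rec X. c.b.(c.(0 + X) + (c.X)\{a,b} + a.0) ⊢ =c=> s1
  s1 = b.(c.(0 + (rec X. c.b.(c.(0 + X) + (c.X)\{a,b} + a.0))) + (c.(rec X. c.b.(c.(0 + X) + (c.X)\{a,b} + a.0)))\{a,b} + a.0) ⊢ =b=> s2
  s2 = c.(0 + (rec X. c.b.(c.(0 + X) + (c.X)\{a,b} + a.0))) + (c.(rec X. c.b.(c.(0 + X) + (c.X)\{a,b} + a.0)))\{a,b} + a.0 ⊢ =a=> s3, =c=> s4, =c=> s5
  s3 = 0 ⊢ ·
  s4 = (rec X. c.b.(c.(0 + X) + (c.X)\{a,b} + a.0))\{a,b} ⊢ =c=> s6
  s5 = 0 + (rec X. c.b.(c.(0 + X) + (c.X)\{a,b} + a.0)) ⊢ =c=> s1
  s6 = (b.(c.(0 + (rec X. c.b.(c.(0 + X) + (c.X)\{a,b} + a.0))) + (c.(rec X. c.b.(c.(0 + X) + (c.X)\{a,b} + a.0)))\{a,b} + a.0))\{a,b} ⊢ ·
LTS(Q): 6 reachable states
  t0 = rec X. c.b.(c.(0 + X) + (c.X)\{a,b}) ⊢ =c=> t1
  t1 = b.(c.(0 + (rec X. c.b.(c.(0 + X) + (c.X)\{a,b}))) + (c.(rec X. c.b.(c.(0 + X) + (c.X)\{a,b})))\{a,b}) ⊢ =b=> t2
  t2 = c.(0 + (rec X. c.b.(c.(0 + X) + (c.X)\{a,b}))) + (c.(rec X. c.b.(c.(0 + X) + (c.X)\{a,b})))\{a,b} ⊢ =c=> t3, =c=> t4
  t3 = (rec X. c.b.(c.(0 + X) + (c.X)\{a,b}))\{a,b} ⊢ =c=> t5
  t4 = 0 + (rec X. c.b.(c.(0 + X) + (c.X)\{a,b})) ⊢ =c=> t1
  t5 = (b.(c.(0 + (rec X. c.b.(c.(0 + X) + (c.X)\{a,b}))) + (c.(rec X. c.b.(c.(0 + X) + (c.X)\{a,b})))\{a,b}))\{a,b} ⊢ ·
Run σ = ⟨cba⟩ on P: start {s0}
  after c @ step 1: {s1}
  after b @ step 2: {s2}
  after a @ step 3: {s3}
  P completes σ.
Run σ = ⟨cba⟩ on Q: start {t0}
  after c @ step 1: {t1}
  after b @ step 2: {t2}
  after a @ step 3: ∅  — Q cannot continue

trace-distinct — witness ⟨cba⟩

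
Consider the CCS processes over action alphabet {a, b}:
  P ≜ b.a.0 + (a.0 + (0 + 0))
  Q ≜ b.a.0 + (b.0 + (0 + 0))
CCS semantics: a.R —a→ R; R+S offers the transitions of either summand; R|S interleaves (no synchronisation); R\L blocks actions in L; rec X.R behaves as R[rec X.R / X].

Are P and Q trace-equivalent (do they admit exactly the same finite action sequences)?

NO — witness ⟨a⟩

LTS(P): 3 reachable states
  u0 = b.a.0 + (a.0 + (0 + 0)) has moves -a-> u1, -b-> u2
  u1 = 0 has moves ·
  u2 = a.0 has moves -a-> u1
LTS(Q): 3 reachable states
  v0 = b.a.0 + (b.0 + (0 + 0)) has moves -b-> v1, -b-> v2
  v1 = 0 has moves ·
  v2 = a.0 has moves -a-> v1
Run σ = ⟨a⟩ on P: start {u0}
  after a @ step 1: {u1}
  — P admits the full trace.
Run σ = ⟨a⟩ on Q: start {v0}
  after a @ step 1: ∅  — Q cannot continue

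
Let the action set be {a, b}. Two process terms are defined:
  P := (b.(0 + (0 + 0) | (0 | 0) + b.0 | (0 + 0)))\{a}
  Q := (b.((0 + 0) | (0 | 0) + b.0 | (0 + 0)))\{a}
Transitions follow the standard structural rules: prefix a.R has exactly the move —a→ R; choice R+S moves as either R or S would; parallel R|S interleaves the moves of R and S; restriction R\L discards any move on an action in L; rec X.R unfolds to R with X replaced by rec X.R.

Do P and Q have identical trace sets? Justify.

P's transition system — 3 states:
  m0 = (b.(0 + (0 + 0) | (0 | 0) + b.0 | (0 + 0)))\{a} → ··b··> m1
  m1 = (0 + (0 + 0) | (0 | 0) + b.0 | (0 + 0))\{a} → ··b··> m2
  m2 = (0 | (0 + 0))\{a} → deadlocked
Q's transition system — 3 states:
  n0 = (b.((0 + 0) | (0 | 0) + b.0 | (0 + 0)))\{a} → ··b··> n1
  n1 = ((0 + 0) | (0 | 0) + b.0 | (0 + 0))\{a} → ··b··> n2
  n2 = (0 | (0 + 0))\{a} → deadlocked
Partition-refinement fixed point:
  B0 = {m0, n0}
  B1 = {m1, n1}
  B2 = {m2, n2}
m0 ∈ B0, n0 ∈ B0 → same block
Bisimilar ⇒ trace-equivalent.

YES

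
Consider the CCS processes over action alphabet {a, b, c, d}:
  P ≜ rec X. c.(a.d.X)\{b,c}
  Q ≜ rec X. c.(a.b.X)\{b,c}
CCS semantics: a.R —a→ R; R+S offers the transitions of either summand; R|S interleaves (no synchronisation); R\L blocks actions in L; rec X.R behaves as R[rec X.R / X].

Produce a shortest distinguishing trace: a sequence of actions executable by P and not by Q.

Reachable graph of P (4 states):
  m0 = rec X. c.(a.d.X)\{b,c} | -c-> m1
  m1 = (a.d.(rec X. c.(a.d.X)\{b,c}))\{b,c} | -a-> m2
  m2 = (d.(rec X. c.(a.d.X)\{b,c}))\{b,c} | -d-> m3
  m3 = (rec X. c.(a.d.X)\{b,c})\{b,c} | stopped
Reachable graph of Q (3 states):
  n0 = rec X. c.(a.b.X)\{b,c} | -c-> n1
  n1 = (a.b.(rec X. c.(a.b.X)\{b,c}))\{b,c} | -a-> n2
  n2 = (b.(rec X. c.(a.b.X)\{b,c}))\{b,c} | stopped
Executing cad from P (initial set {m0}):
  step 1 (c): {m1}
  step 2 (a): {m2}
  step 3 (d): {m3}
  ✓ P
Executing cad from Q (initial set {n0}):
  step 1 (c): {n1}
  step 2 (a): {n2}
  step 3 (d): ∅ (Q stuck)

cad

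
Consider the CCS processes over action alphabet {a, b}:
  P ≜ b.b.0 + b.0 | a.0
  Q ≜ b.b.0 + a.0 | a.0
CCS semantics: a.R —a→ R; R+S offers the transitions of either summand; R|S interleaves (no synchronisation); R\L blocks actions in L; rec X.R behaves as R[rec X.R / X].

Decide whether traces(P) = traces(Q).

LTS(P): 6 reachable states
  s0 = b.b.0 + b.0 | a.0 :: =a=> s1, =b=> s2, =b=> s3
  s1 = b.0 | 0 :: =b=> s4
  s2 = 0 | a.0 :: =a=> s4
  s3 = b.0 :: =b=> s5
  s4 = 0 | 0 :: ∅
  s5 = 0 :: ∅
LTS(Q): 6 reachable states
  t0 = b.b.0 + a.0 | a.0 :: =a=> t1, =a=> t2, =b=> t3
  t1 = 0 | a.0 :: =a=> t4
  t2 = a.0 | 0 :: =a=> t4
  t3 = b.0 :: =b=> t5
  t4 = 0 | 0 :: ∅
  t5 = 0 :: ∅
Executing ab from P (initial set {s0}):
  [1] a ⇒ {s1}
  [2] b ⇒ {s4}
  — P admits the full trace.
Executing ab from Q (initial set {t0}):
  [1] a ⇒ {t1, t2}
  [2] b ⇒ no successor for Q

NO — witness ⟨ab⟩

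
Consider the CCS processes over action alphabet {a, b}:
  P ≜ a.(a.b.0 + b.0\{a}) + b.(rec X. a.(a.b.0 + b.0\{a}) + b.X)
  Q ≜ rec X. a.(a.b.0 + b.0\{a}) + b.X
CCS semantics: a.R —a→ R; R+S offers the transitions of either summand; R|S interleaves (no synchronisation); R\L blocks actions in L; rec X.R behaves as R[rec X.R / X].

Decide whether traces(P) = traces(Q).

P's transition system — 6 states:
  u0 = a.(a.b.0 + b.0\{a}) + b.(rec X. a.(a.b.0 + b.0\{a}) + b.X) → -a-> u1, -b-> u2
  u1 = a.b.0 + b.0\{a} → -a-> u3, -b-> u4
  u2 = rec X. a.(a.b.0 + b.0\{a}) + b.X → -a-> u1, -b-> u2
  u3 = b.0 → -b-> u5
  u4 = 0\{a} → ·
  u5 = 0 → ·
Q's transition system — 5 states:
  v0 = rec X. a.(a.b.0 + b.0\{a}) + b.X → -a-> v1, -b-> v0
  v1 = a.b.0 + b.0\{a} → -a-> v2, -b-> v3
  v2 = b.0 → -b-> v4
  v3 = 0\{a} → ·
  v4 = 0 → ·
Partition-refinement fixed point:
  B0 = {u0, u2, v0}
  B1 = {u1, v1}
  B2 = {u4, u5, v3, v4}
  B3 = {u3, v2}
u0 ∈ B0, v0 ∈ B0 → same block
Bisimilar ⇒ trace-equivalent.

trace-equivalent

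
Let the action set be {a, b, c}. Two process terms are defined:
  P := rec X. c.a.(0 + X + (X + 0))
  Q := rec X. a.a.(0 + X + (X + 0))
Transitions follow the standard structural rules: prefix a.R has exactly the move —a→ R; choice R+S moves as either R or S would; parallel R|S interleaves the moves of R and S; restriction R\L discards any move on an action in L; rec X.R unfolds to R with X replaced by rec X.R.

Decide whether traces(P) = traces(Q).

LTS(P): 3 reachable states
  m0 = rec X. c.a.(0 + X + (X + 0)) :: ··c··> m1
  m1 = a.(0 + (rec X. c.a.(0 + X + (X + 0))) + ((rec X. c.a.(0 + X + (X + 0))) + 0)) :: ··a··> m2
  m2 = 0 + (rec X. c.a.(0 + X + (X + 0))) + ((rec X. c.a.(0 + X + (X + 0))) + 0) :: ··c··> m1
LTS(Q): 3 reachable states
  n0 = rec X. a.a.(0 + X + (X + 0)) :: ··a··> n1
  n1 = a.(0 + (rec X. a.a.(0 + X + (X + 0))) + ((rec X. a.a.(0 + X + (X + 0))) + 0)) :: ··a··> n2
  n2 = 0 + (rec X. a.a.(0 + X + (X + 0))) + ((rec X. a.a.(0 + X + (X + 0))) + 0) :: ··a··> n1
Run σ = ⟨c⟩ on P: start {m0}
  after c @ step 1: {m1}
  ✓ P
Run σ = ⟨c⟩ on Q: start {n0}
  after c @ step 1: ∅ (Q stuck)

traces(P) ≠ traces(Q) — witness ⟨c⟩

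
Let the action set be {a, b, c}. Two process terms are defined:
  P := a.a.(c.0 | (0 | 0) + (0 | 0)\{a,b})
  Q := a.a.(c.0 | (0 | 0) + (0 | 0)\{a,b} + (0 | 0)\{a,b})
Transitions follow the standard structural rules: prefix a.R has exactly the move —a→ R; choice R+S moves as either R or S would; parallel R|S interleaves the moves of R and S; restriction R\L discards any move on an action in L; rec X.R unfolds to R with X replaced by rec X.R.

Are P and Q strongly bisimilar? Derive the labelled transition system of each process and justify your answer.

P's transition system — 4 states:
  m0 = a.a.(c.0 | (0 | 0) + (0 | 0)\{a,b}) ⊢ =a=> m1
  m1 = a.(c.0 | (0 | 0) + (0 | 0)\{a,b}) ⊢ =a=> m2
  m2 = c.0 | (0 | 0) + (0 | 0)\{a,b} ⊢ =c=> m3
  m3 = 0 | (0 | 0) ⊢ deadlocked
Q's transition system — 4 states:
  n0 = a.a.(c.0 | (0 | 0) + (0 | 0)\{a,b} + (0 | 0)\{a,b}) ⊢ =a=> n1
  n1 = a.(c.0 | (0 | 0) + (0 | 0)\{a,b} + (0 | 0)\{a,b}) ⊢ =a=> n2
  n2 = c.0 | (0 | 0) + (0 | 0)\{a,b} + (0 | 0)\{a,b} ⊢ =c=> n3
  n3 = 0 | (0 | 0) ⊢ deadlocked
Bisimilarity quotient blocks:
  B0 = {m0, n0}
  B1 = {m1, n1}
  B2 = {m2, n2}
  B3 = {m3, n3}
m0 ∈ B0, n0 ∈ B0 → same block

P ~ Q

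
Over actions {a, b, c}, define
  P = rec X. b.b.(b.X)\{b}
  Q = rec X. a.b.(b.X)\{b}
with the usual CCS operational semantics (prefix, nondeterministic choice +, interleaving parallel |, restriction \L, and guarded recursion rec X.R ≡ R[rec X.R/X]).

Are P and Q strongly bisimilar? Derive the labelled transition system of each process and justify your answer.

not bisimilar

LTS(P): 3 reachable states
  u0 = rec X. b.b.(b.X)\{b} | —b→ u1
  u1 = b.(b.(rec X. b.b.(b.X)\{b}))\{b} | —b→ u2
  u2 = (b.(rec X. b.b.(b.X)\{b}))\{b} | (no moves)
LTS(Q): 3 reachable states
  v0 = rec X. a.b.(b.X)\{b} | —a→ v1
  v1 = b.(b.(rec X. a.b.(b.X)\{b}))\{b} | —b→ v2
  v2 = (b.(rec X. a.b.(b.X)\{b}))\{b} | (no moves)
Coarsest stable partition (strong bisimilarity classes):
  B0 = {u0}
  B1 = {u1, v1}
  B2 = {u2, v2}
  B3 = {v0}
u0 ∈ B0, v0 ∈ B3 → different blocks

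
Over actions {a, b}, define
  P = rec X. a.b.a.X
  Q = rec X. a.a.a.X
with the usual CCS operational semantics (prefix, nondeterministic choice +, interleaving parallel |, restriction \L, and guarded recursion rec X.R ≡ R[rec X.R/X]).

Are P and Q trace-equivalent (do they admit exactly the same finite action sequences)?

Reachable graph of P (3 states):
  s0 = rec X. a.b.a.X → —a→ s1
  s1 = b.a.(rec X. a.b.a.X) → —b→ s2
  s2 = a.(rec X. a.b.a.X) → —a→ s0
Reachable graph of Q (3 states):
  t0 = rec X. a.a.a.X → —a→ t1
  t1 = a.a.(rec X. a.a.a.X) → —a→ t2
  t2 = a.(rec X. a.a.a.X) → —a→ t0
Run σ = ⟨ab⟩ on P: start {s0}
  after a @ step 1: {s1}
  after b @ step 2: {s2}
  P completes σ.
Run σ = ⟨ab⟩ on Q: start {t0}
  after a @ step 1: {t1}
  after b @ step 2: ∅  — Q cannot continue

trace-distinct — witness ⟨ab⟩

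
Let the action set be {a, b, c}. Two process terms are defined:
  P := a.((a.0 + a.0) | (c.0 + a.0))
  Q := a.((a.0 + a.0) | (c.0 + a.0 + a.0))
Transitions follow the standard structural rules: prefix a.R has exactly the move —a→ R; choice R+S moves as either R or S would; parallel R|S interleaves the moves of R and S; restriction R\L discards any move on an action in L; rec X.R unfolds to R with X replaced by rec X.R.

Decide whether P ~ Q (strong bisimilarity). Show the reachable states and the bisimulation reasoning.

Reachable graph of P (5 states):
  u0 = a.((a.0 + a.0) | (c.0 + a.0)) :: ··a··> u1
  u1 = (a.0 + a.0) | (c.0 + a.0) :: ··a··> u2, ··a··> u3, ··c··> u2
  u2 = (a.0 + a.0) | 0 :: ··a··> u4
  u3 = 0 | (c.0 + a.0) :: ··a··> u4, ··c··> u4
  u4 = 0 | 0 :: deadlocked
Reachable graph of Q (5 states):
  v0 = a.((a.0 + a.0) | (c.0 + a.0 + a.0)) :: ··a··> v1
  v1 = (a.0 + a.0) | (c.0 + a.0 + a.0) :: ··a··> v2, ··a··> v3, ··c··> v2
  v2 = (a.0 + a.0) | 0 :: ··a··> v4
  v3 = 0 | (c.0 + a.0 + a.0) :: ··a··> v4, ··c··> v4
  v4 = 0 | 0 :: deadlocked
Coarsest stable partition (strong bisimilarity classes):
  B0 = {u0, v0}
  B1 = {u1, v1}
  B2 = {u2, v2}
  B3 = {u4, v4}
  B4 = {u3, v3}
u0 ∈ B0, v0 ∈ B0 → same block

bisimilar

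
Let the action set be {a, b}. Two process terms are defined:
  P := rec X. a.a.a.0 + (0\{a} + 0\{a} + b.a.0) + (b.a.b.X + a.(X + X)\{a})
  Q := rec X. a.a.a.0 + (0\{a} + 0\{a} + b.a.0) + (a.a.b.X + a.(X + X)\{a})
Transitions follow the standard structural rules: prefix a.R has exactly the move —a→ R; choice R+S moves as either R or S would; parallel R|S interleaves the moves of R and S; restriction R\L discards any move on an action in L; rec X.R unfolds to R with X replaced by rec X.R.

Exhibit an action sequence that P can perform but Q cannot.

bab

LTS(P): 9 reachable states
  p0 = rec X. a.a.a.0 + (0\{a} + 0\{a} + b.a.0) + (b.a.b.X + a.(X + X)\{a}) has moves -a-> p1, -a-> p2, -b-> p3, -b-> p4
  p1 = ((rec X. a.a.a.0 + (0\{a} + 0\{a} + b.a.0) + (b.a.b.X + a.(X + X)\{a})) + (rec X. a.a.a.0 + (0\{a} + 0\{a} + b.a.0) + (b.a.b.X + a.(X + X)\{a})))\{a} has moves -b-> p5, -b-> p6
  p2 = a.a.0 has moves -a-> p3
  p3 = a.0 has moves -a-> p7
  p4 = a.b.(rec X. a.a.a.0 + (0\{a} + 0\{a} + b.a.0) + (b.a.b.X + a.(X + X)\{a})) has moves -a-> p8
  p5 = (a.0)\{a} has moves stopped
  p6 = (a.b.(rec X. a.a.a.0 + (0\{a} + 0\{a} + b.a.0) + (b.a.b.X + a.(X + X)\{a})))\{a} has moves stopped
  p7 = 0 has moves stopped
  p8 = b.(rec X. a.a.a.0 + (0\{a} + 0\{a} + b.a.0) + (b.a.b.X + a.(X + X)\{a})) has moves -b-> p0
LTS(Q): 8 reachable states
  q0 = rec X. a.a.a.0 + (0\{a} + 0\{a} + b.a.0) + (a.a.b.X + a.(X + X)\{a}) has moves -a-> q1, -a-> q2, -a-> q3, -b-> q4
  q1 = ((rec X. a.a.a.0 + (0\{a} + 0\{a} + b.a.0) + (a.a.b.X + a.(X + X)\{a})) + (rec X. a.a.a.0 + (0\{a} + 0\{a} + b.a.0) + (a.a.b.X + a.(X + X)\{a})))\{a} has moves -b-> q5
  q2 = a.a.0 has moves -a-> q4
  q3 = a.b.(rec X. a.a.a.0 + (0\{a} + 0\{a} + b.a.0) + (a.a.b.X + a.(X + X)\{a})) has moves -a-> q6
  q4 = a.0 has moves -a-> q7
  q5 = (a.0)\{a} has moves stopped
  q6 = b.(rec X. a.a.a.0 + (0\{a} + 0\{a} + b.a.0) + (a.a.b.X + a.(X + X)\{a})) has moves -b-> q0
  q7 = 0 has moves stopped
Run σ = ⟨bab⟩ on P: start {p0}
  after b @ step 1: {p3, p4}
  after a @ step 2: {p7, p8}
  after b @ step 3: {p0}
  ✓ P
Run σ = ⟨bab⟩ on Q: start {q0}
  after b @ step 1: {q4}
  after a @ step 2: {q7}
  after b @ step 3: no successor for Q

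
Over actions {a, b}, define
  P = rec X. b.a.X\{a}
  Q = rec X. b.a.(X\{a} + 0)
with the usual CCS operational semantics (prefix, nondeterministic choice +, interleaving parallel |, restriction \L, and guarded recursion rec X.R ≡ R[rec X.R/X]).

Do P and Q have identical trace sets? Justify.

trace-equivalent

P's transition system — 4 states:
  u0 = rec X. b.a.X\{a} | -b-> u1
  u1 = a.(rec X. b.a.X\{a})\{a} | -a-> u2
  u2 = (rec X. b.a.X\{a})\{a} | -b-> u3
  u3 = (a.(rec X. b.a.X\{a})\{a})\{a} | stopped
Q's transition system — 4 states:
  v0 = rec X. b.a.(X\{a} + 0) | -b-> v1
  v1 = a.((rec X. b.a.(X\{a} + 0))\{a} + 0) | -a-> v2
  v2 = (rec X. b.a.(X\{a} + 0))\{a} + 0 | -b-> v3
  v3 = (a.((rec X. b.a.(X\{a} + 0))\{a} + 0))\{a} | stopped
Bisimilarity quotient blocks:
  B0 = {u0, v0}
  B1 = {u1, v1}
  B2 = {u2, v2}
  B3 = {u3, v3}
u0 ∈ B0, v0 ∈ B0 → same block
Bisimilar ⇒ trace-equivalent.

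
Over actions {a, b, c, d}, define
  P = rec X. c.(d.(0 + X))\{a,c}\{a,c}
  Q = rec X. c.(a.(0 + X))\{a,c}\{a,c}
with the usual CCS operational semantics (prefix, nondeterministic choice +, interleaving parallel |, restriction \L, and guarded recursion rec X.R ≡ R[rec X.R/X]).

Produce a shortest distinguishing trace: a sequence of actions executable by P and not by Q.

LTS(P): 3 reachable states
  m0 = rec X. c.(d.(0 + X))\{a,c}\{a,c} | ··c··> m1
  m1 = (d.(0 + (rec X. c.(d.(0 + X))\{a,c}\{a,c})))\{a,c}\{a,c} | ··d··> m2
  m2 = (0 + (rec X. c.(d.(0 + X))\{a,c}\{a,c}))\{a,c}\{a,c} | deadlocked
LTS(Q): 2 reachable states
  n0 = rec X. c.(a.(0 + X))\{a,c}\{a,c} | ··c··> n1
  n1 = (a.(0 + (rec X. c.(a.(0 + X))\{a,c}\{a,c})))\{a,c}\{a,c} | deadlocked
Executing cd from P (initial set {m0}):
  step 1 (c): {m1}
  step 2 (d): {m2}
  — P admits the full trace.
Executing cd from Q (initial set {n0}):
  step 1 (c): {n1}
  step 2 (d): ∅ (Q stuck)

cd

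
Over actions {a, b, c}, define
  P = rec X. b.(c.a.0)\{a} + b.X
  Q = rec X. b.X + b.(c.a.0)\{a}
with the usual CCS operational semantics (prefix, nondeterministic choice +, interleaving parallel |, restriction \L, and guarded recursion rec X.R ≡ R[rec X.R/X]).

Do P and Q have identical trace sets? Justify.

Reachable graph of P (3 states):
  u0 = rec X. b.(c.a.0)\{a} + b.X has moves —b→ u0, —b→ u1
  u1 = (c.a.0)\{a} has moves —c→ u2
  u2 = (a.0)\{a} has moves ·
Reachable graph of Q (3 states):
  v0 = rec X. b.X + b.(c.a.0)\{a} has moves —b→ v0, —b→ v1
  v1 = (c.a.0)\{a} has moves —c→ v2
  v2 = (a.0)\{a} has moves ·
Coarsest stable partition (strong bisimilarity classes):
  B0 = {u0, v0}
  B1 = {u1, v1}
  B2 = {u2, v2}
u0 ∈ B0, v0 ∈ B0 → same block
Bisimilar ⇒ trace-equivalent.

trace-equivalent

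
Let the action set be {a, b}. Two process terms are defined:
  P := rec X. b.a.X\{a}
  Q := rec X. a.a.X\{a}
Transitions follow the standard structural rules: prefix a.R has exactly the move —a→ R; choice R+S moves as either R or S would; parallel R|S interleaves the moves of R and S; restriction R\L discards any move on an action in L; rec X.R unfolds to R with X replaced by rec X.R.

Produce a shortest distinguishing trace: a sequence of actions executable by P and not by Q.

b

Reachable graph of P (4 states):
  u0 = rec X. b.a.X\{a} → -b-> u1
  u1 = a.(rec X. b.a.X\{a})\{a} → -a-> u2
  u2 = (rec X. b.a.X\{a})\{a} → -b-> u3
  u3 = (a.(rec X. b.a.X\{a})\{a})\{a} → ·
Reachable graph of Q (3 states):
  v0 = rec X. a.a.X\{a} → -a-> v1
  v1 = a.(rec X. a.a.X\{a})\{a} → -a-> v2
  v2 = (rec X. a.a.X\{a})\{a} → ·
Run σ = ⟨b⟩ on P: start {u0}
  step 1 (b): {u1}
  P completes σ.
Run σ = ⟨b⟩ on Q: start {v0}
  step 1 (b): ∅ (Q stuck)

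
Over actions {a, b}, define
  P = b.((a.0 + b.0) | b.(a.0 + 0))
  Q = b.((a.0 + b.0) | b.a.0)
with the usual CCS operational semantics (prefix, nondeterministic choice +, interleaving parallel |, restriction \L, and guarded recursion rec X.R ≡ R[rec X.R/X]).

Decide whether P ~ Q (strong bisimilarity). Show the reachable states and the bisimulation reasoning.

P's transition system — 7 states:
  u0 = b.((a.0 + b.0) | b.(a.0 + 0)) ⊢ --b--▸ u1
  u1 = (a.0 + b.0) | b.(a.0 + 0) ⊢ --a--▸ u2, --b--▸ u2, --b--▸ u3
  u2 = 0 | b.(a.0 + 0) ⊢ --b--▸ u4
  u3 = (a.0 + b.0) | (a.0 + 0) ⊢ --a--▸ u4, --a--▸ u5, --b--▸ u4
  u4 = 0 | (a.0 + 0) ⊢ --a--▸ u6
  u5 = (a.0 + b.0) | 0 ⊢ --a--▸ u6, --b--▸ u6
  u6 = 0 | 0 ⊢ stopped
Q's transition system — 7 states:
  v0 = b.((a.0 + b.0) | b.a.0) ⊢ --b--▸ v1
  v1 = (a.0 + b.0) | b.a.0 ⊢ --a--▸ v2, --b--▸ v2, --b--▸ v3
  v2 = 0 | b.a.0 ⊢ --b--▸ v4
  v3 = (a.0 + b.0) | a.0 ⊢ --a--▸ v4, --a--▸ v5, --b--▸ v4
  v4 = 0 | a.0 ⊢ --a--▸ v6
  v5 = (a.0 + b.0) | 0 ⊢ --a--▸ v6, --b--▸ v6
  v6 = 0 | 0 ⊢ stopped
Bisimilarity quotient blocks:
  B0 = {u0, v0}
  B1 = {u1, v1}
  B2 = {u3, v3}
  B3 = {u4, v4}
  B4 = {u6, v6}
  B5 = {u5, v5}
  B6 = {u2, v2}
u0 ∈ B0, v0 ∈ B0 → same block

P ~ Q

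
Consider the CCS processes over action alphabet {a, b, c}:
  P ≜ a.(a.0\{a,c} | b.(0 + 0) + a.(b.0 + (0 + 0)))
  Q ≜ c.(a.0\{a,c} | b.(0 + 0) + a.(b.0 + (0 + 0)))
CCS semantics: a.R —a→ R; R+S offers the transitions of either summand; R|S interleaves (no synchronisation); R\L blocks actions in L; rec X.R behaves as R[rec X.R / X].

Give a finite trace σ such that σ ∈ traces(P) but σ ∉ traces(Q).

Reachable graph of P (7 states):
  m0 = a.(a.0\{a,c} | b.(0 + 0) + a.(b.0 + (0 + 0))) → —a→ m1
  m1 = a.0\{a,c} | b.(0 + 0) + a.(b.0 + (0 + 0)) → —a→ m2, —a→ m3, —b→ m4
  m2 = 0\{a,c} | b.(0 + 0) → —b→ m5
  m3 = b.0 + (0 + 0) → —b→ m6
  m4 = a.0\{a,c} | (0 + 0) → —a→ m5
  m5 = 0\{a,c} | (0 + 0) → stopped
  m6 = 0 → stopped
Reachable graph of Q (7 states):
  n0 = c.(a.0\{a,c} | b.(0 + 0) + a.(b.0 + (0 + 0))) → —c→ n1
  n1 = a.0\{a,c} | b.(0 + 0) + a.(b.0 + (0 + 0)) → —a→ n2, —a→ n3, —b→ n4
  n2 = 0\{a,c} | b.(0 + 0) → —b→ n5
  n3 = b.0 + (0 + 0) → —b→ n6
  n4 = a.0\{a,c} | (0 + 0) → —a→ n5
  n5 = 0\{a,c} | (0 + 0) → stopped
  n6 = 0 → stopped
Trace ⟨a⟩ through P, begin at {m0}:
  step 1 (a): {m1}
  — P admits the full trace.
Trace ⟨a⟩ through Q, begin at {n0}:
  step 1 (a): ∅ (Q stuck)

a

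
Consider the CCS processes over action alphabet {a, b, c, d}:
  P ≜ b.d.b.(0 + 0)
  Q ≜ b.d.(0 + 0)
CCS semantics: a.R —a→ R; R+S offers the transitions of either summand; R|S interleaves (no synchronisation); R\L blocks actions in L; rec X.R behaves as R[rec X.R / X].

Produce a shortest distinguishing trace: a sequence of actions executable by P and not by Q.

Reachable graph of P (4 states):
  m0 = b.d.b.(0 + 0) → ··b··> m1
  m1 = d.b.(0 + 0) → ··d··> m2
  m2 = b.(0 + 0) → ··b··> m3
  m3 = 0 + 0 → ·
Reachable graph of Q (3 states):
  n0 = b.d.(0 + 0) → ··b··> n1
  n1 = d.(0 + 0) → ··d··> n2
  n2 = 0 + 0 → ·
Run σ = ⟨bdb⟩ on P: start {m0}
  step 1 (b): {m1}
  step 2 (d): {m2}
  step 3 (b): {m3}
  ✓ P
Run σ = ⟨bdb⟩ on Q: start {n0}
  step 1 (b): {n1}
  step 2 (d): {n2}
  step 3 (b): no successor for Q

bdb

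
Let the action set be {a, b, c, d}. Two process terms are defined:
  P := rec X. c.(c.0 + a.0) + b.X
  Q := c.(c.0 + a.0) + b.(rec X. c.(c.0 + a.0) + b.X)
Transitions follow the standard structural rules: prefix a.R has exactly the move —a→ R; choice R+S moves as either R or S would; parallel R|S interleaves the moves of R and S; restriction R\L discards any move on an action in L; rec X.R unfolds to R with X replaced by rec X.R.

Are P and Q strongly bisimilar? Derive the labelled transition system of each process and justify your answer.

LTS(P): 3 reachable states
  p0 = rec X. c.(c.0 + a.0) + b.X :: --b--▸ p0, --c--▸ p1
  p1 = c.0 + a.0 :: --a--▸ p2, --c--▸ p2
  p2 = 0 :: deadlocked
LTS(Q): 4 reachable states
  q0 = c.(c.0 + a.0) + b.(rec X. c.(c.0 + a.0) + b.X) :: --b--▸ q1, --c--▸ q2
  q1 = rec X. c.(c.0 + a.0) + b.X :: --b--▸ q1, --c--▸ q2
  q2 = c.0 + a.0 :: --a--▸ q3, --c--▸ q3
  q3 = 0 :: deadlocked
Partition-refinement fixed point:
  B0 = {p0, q0, q1}
  B1 = {p1, q2}
  B2 = {p2, q3}
p0 ∈ B0, q0 ∈ B0 → same block

P ~ Q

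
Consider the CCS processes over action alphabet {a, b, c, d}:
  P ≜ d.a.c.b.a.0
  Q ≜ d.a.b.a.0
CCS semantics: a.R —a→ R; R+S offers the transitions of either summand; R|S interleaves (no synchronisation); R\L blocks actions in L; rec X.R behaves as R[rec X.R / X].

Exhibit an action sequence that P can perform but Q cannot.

dac

Reachable graph of P (6 states):
  p0 = d.a.c.b.a.0 has moves -d-> p1
  p1 = a.c.b.a.0 has moves -a-> p2
  p2 = c.b.a.0 has moves -c-> p3
  p3 = b.a.0 has moves -b-> p4
  p4 = a.0 has moves -a-> p5
  p5 = 0 has moves ·
Reachable graph of Q (5 states):
  q0 = d.a.b.a.0 has moves -d-> q1
  q1 = a.b.a.0 has moves -a-> q2
  q2 = b.a.0 has moves -b-> q3
  q3 = a.0 has moves -a-> q4
  q4 = 0 has moves ·
Executing dac from P (initial set {p0}):
  [1] d ⇒ {p1}
  [2] a ⇒ {p2}
  [3] c ⇒ {p3}
  — P admits the full trace.
Executing dac from Q (initial set {q0}):
  [1] d ⇒ {q1}
  [2] a ⇒ {q2}
  [3] c ⇒ ∅ (Q stuck)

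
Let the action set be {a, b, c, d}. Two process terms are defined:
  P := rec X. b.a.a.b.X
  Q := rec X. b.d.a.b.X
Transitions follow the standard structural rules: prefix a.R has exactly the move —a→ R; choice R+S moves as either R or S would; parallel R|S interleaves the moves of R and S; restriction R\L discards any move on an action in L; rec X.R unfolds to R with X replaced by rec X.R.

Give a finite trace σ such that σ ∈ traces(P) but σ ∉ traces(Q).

ba

P's transition system — 4 states:
  p0 = rec X. b.a.a.b.X :: =b=> p1
  p1 = a.a.b.(rec X. b.a.a.b.X) :: =a=> p2
  p2 = a.b.(rec X. b.a.a.b.X) :: =a=> p3
  p3 = b.(rec X. b.a.a.b.X) :: =b=> p0
Q's transition system — 4 states:
  q0 = rec X. b.d.a.b.X :: =b=> q1
  q1 = d.a.b.(rec X. b.d.a.b.X) :: =d=> q2
  q2 = a.b.(rec X. b.d.a.b.X) :: =a=> q3
  q3 = b.(rec X. b.d.a.b.X) :: =b=> q0
Executing ba from P (initial set {p0}):
  step 1 (b): {p1}
  step 2 (a): {p2}
  P completes σ.
Executing ba from Q (initial set {q0}):
  step 1 (b): {q1}
  step 2 (a): ∅ (Q stuck)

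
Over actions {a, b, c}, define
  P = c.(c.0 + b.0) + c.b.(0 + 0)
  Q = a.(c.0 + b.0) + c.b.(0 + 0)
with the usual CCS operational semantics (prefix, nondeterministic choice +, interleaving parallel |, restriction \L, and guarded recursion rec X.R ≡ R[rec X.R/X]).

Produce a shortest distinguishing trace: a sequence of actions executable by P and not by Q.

cc

P's transition system — 5 states:
  s0 = c.(c.0 + b.0) + c.b.(0 + 0) | =c=> s1, =c=> s2
  s1 = b.(0 + 0) | =b=> s3
  s2 = c.0 + b.0 | =b=> s4, =c=> s4
  s3 = 0 + 0 | (no moves)
  s4 = 0 | (no moves)
Q's transition system — 5 states:
  t0 = a.(c.0 + b.0) + c.b.(0 + 0) | =a=> t1, =c=> t2
  t1 = c.0 + b.0 | =b=> t3, =c=> t3
  t2 = b.(0 + 0) | =b=> t4
  t3 = 0 | (no moves)
  t4 = 0 + 0 | (no moves)
Executing cc from P (initial set {s0}):
  step 1 (c): {s1, s2}
  step 2 (c): {s4}
  ✓ P
Executing cc from Q (initial set {t0}):
  step 1 (c): {t2}
  step 2 (c): no successor for Q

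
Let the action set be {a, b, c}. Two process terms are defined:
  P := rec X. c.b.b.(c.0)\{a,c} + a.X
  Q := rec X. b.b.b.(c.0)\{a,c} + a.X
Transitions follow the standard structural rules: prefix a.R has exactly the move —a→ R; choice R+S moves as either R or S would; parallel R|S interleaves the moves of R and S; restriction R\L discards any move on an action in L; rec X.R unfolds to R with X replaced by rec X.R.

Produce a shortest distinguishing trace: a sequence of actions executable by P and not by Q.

LTS(P): 4 reachable states
  p0 = rec X. c.b.b.(c.0)\{a,c} + a.X :: =a=> p0, =c=> p1
  p1 = b.b.(c.0)\{a,c} :: =b=> p2
  p2 = b.(c.0)\{a,c} :: =b=> p3
  p3 = (c.0)\{a,c} :: ·
LTS(Q): 4 reachable states
  q0 = rec X. b.b.b.(c.0)\{a,c} + a.X :: =a=> q0, =b=> q1
  q1 = b.b.(c.0)\{a,c} :: =b=> q2
  q2 = b.(c.0)\{a,c} :: =b=> q3
  q3 = (c.0)\{a,c} :: ·
Run σ = ⟨c⟩ on P: start {p0}
  step 1 (c): {p1}
  P completes σ.
Run σ = ⟨c⟩ on Q: start {q0}
  step 1 (c): ∅ (Q stuck)

c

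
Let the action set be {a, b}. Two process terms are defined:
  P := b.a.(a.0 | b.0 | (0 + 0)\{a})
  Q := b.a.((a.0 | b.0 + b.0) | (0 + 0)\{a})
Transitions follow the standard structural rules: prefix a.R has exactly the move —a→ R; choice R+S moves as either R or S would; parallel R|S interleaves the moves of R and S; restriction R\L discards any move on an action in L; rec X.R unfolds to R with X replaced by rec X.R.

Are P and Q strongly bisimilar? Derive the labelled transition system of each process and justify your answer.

NO

P's transition system — 6 states:
  s0 = b.a.(a.0 | b.0 | (0 + 0)\{a}) | ··b··> s1
  s1 = a.(a.0 | b.0 | (0 + 0)\{a}) | ··a··> s2
  s2 = a.0 | b.0 | (0 + 0)\{a} | ··a··> s3, ··b··> s4
  s3 = 0 | b.0 | (0 + 0)\{a} | ··b··> s5
  s4 = a.0 | 0 | (0 + 0)\{a} | ··a··> s5
  s5 = 0 | 0 | (0 + 0)\{a} | (no moves)
Q's transition system — 7 states:
  t0 = b.a.((a.0 | b.0 + b.0) | (0 + 0)\{a}) | ··b··> t1
  t1 = a.((a.0 | b.0 + b.0) | (0 + 0)\{a}) | ··a··> t2
  t2 = (a.0 | b.0 + b.0) | (0 + 0)\{a} | ··a··> t3, ··b··> t4, ··b··> t5
  t3 = 0 | b.0 | (0 + 0)\{a} | ··b··> t6
  t4 = 0 | (0 + 0)\{a} | (no moves)
  t5 = a.0 | 0 | (0 + 0)\{a} | ··a··> t6
  t6 = 0 | 0 | (0 + 0)\{a} | (no moves)
Bisimilarity quotient blocks:
  B0 = {s0}
  B1 = {s1}
  B2 = {s2}
  B3 = {s3, t3}
  B4 = {s5, t4, t6}
  B5 = {s4, t5}
  B6 = {t0}
  B7 = {t1}
  B8 = {t2}
s0 ∈ B0, t0 ∈ B6 → different blocks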